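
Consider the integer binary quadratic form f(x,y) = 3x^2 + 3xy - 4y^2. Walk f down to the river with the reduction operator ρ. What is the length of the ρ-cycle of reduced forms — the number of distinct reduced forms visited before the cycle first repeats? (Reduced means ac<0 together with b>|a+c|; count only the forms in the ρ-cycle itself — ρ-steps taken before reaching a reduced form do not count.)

D = 57, ⌊√D⌋ = 7
river: ρ → (-4,5,2)
river: ρ → (2,7,-1)
river: ρ → (-1,7,2)
river: ρ → (2,5,-4)
river: ρ → (-4,3,3)
river: ρ → (3,3,-4)
ρ-cycle length = 6 (tail of 0 descent steps not counted)

6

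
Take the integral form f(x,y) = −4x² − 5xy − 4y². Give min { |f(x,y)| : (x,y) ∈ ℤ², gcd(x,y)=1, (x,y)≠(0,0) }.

translate: b→-3 (≡5 mod 8), so (4,5,4)→(4,-3,3)
flip: (4,-3,3)→(3,3,4)
reduced (well bottom): (3,3,4) with a≤c, −a<b≤a
well minimum |f| = |-3| = 3 (negative-definite)

3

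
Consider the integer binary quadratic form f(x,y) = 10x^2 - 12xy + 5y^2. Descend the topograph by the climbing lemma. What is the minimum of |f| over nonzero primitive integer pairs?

translate: b→8 (≡-12 mod 20), so (10,-12,5)→(10,8,3)
flip: (10,8,3)→(3,-8,10)
translate: b→-2 (≡-8 mod 6), so (3,-8,10)→(3,-2,5)
reduced (well bottom): (3,-2,5) with a≤c, −a<b≤a
well minimum = a = 3

3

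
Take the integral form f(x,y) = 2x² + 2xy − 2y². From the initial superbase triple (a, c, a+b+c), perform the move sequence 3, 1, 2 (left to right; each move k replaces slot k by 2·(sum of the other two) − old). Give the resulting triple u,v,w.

start (2,-2,2) = (f(1,0),f(0,1),f(1,1))
replace slot 3: 2·(2+(-2)) − 2 = -2 → (2,-2,-2)
replace slot 1: 2·((-2)+(-2)) − 2 = -10 → (-10,-2,-2)
replace slot 2: 2·((-10)+(-2)) − (-2) = -22 → (-10,-22,-2)

-10,-22,-2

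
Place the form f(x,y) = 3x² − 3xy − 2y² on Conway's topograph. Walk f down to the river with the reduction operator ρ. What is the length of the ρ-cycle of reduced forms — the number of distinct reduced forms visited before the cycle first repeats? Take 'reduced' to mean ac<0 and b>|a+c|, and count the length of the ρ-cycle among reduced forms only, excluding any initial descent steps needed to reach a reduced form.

D = 33, ⌊√D⌋ = 5
descent: ρ → (-2,3,3)  [lands on river]
river: ρ → (3,3,-2)
river: ρ → (-2,5,1)
river: ρ → (1,5,-2)
ρ-cycle length = 4 (tail of 1 descent step not counted)

4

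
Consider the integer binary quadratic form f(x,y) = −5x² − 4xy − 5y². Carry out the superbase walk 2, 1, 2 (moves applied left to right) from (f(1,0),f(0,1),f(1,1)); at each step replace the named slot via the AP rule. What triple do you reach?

start (-5,-5,-14) = (f(1,0),f(0,1),f(1,1))
replace slot 2: 2·((-5)+(-14)) − (-5) = -33 → (-5,-33,-14)
replace slot 1: 2·((-33)+(-14)) − (-5) = -89 → (-89,-33,-14)
replace slot 2: 2·((-89)+(-14)) − (-33) = -173 → (-89,-173,-14)

-89,-173,-14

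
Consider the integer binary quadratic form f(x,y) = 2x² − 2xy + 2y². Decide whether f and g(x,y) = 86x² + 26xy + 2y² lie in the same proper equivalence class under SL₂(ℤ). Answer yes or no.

D₁ = -12, D₂ = -12
f: translate: b→2 (≡-2 mod 4), so (2,-2,2)→(2,2,2)
f: reduced (well bottom): (2,2,2) with a≤c, −a<b≤a
g: flip: (86,26,2)→(2,-26,86)
g: translate: b→2 (≡-26 mod 4), so (2,-26,86)→(2,2,2)
g: reduced (well bottom): (2,2,2) with a≤c, −a<b≤a
reduced forms (2, 2, 2) vs (2, 2, 2) ⇒ equivalent

yes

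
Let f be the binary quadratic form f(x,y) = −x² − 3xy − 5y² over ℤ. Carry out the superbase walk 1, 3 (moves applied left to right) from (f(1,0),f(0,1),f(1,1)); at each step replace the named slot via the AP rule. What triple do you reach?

start (-1,-5,-9) = (f(1,0),f(0,1),f(1,1))
replace slot 1: 2·((-5)+(-9)) − (-1) = -27 → (-27,-5,-9)
replace slot 3: 2·((-27)+(-5)) − (-9) = -55 → (-27,-5,-55)

-27,-5,-55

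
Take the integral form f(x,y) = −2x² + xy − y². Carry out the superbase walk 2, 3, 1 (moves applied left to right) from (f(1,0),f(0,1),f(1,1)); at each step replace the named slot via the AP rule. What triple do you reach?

start (-2,-1,-2) = (f(1,0),f(0,1),f(1,1))
replace slot 2: 2·((-2)+(-2)) − (-1) = -7 → (-2,-7,-2)
replace slot 3: 2·((-2)+(-7)) − (-2) = -16 → (-2,-7,-16)
replace slot 1: 2·((-7)+(-16)) − (-2) = -44 → (-44,-7,-16)

-44,-7,-16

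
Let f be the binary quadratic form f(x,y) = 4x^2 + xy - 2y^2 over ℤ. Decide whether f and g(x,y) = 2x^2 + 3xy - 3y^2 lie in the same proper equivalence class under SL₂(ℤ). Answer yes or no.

D₁ = 33, D₂ = 33
river cycle of f (length 4): (-2, 3, 3), (3, 3, -2), (-2, 5, 1), (1, 5, -2)
river cycle of g (length 4): (-3, 3, 2), (2, 5, -1), (-1, 5, 2), (2, 3, -3)
cycles differ ⇒ inequivalent

no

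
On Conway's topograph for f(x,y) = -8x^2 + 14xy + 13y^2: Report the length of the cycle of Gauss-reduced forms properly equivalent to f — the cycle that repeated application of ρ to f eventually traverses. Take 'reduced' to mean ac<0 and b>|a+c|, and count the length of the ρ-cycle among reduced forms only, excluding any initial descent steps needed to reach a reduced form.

D = 612, ⌊√D⌋ = 24
river: ρ → (13,12,-9)
river: ρ → (-9,24,1)
river: ρ → (1,24,-9)
river: ρ → (-9,12,13)
river: ρ → (13,14,-8)
river: ρ → (-8,18,9)
river: ρ → (9,18,-8)
river: ρ → (-8,14,13)
ρ-cycle length = 8 (tail of 0 descent steps not counted)

8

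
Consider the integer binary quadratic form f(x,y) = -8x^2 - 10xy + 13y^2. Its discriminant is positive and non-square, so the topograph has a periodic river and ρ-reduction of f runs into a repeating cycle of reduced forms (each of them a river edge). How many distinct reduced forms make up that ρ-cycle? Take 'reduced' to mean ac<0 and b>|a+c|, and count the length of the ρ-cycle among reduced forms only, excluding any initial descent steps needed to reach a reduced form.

D = 516, ⌊√D⌋ = 22
descent: ρ → (13,10,-8)  [lands on river]
river: ρ → (-8,22,1)
river: ρ → (1,22,-8)
river: ρ → (-8,10,13)
river: ρ → (13,16,-5)
river: ρ → (-5,14,16)
river: ρ → (16,18,-3)
river: ρ → (-3,18,16)
river: ρ → (16,14,-5)
river: ρ → (-5,16,13)
ρ-cycle length = 10 (tail of 1 descent step not counted)

10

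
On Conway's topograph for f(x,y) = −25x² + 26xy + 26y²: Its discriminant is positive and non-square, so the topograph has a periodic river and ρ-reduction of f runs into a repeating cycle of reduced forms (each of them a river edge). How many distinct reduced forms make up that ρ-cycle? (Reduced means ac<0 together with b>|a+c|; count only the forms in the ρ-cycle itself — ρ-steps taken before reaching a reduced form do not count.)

D = 3276, ⌊√D⌋ = 57
river: ρ → (26,26,-25)
river: ρ → (-25,24,27)
river: ρ → (27,30,-22)
river: ρ → (-22,14,35)
river: ρ → (35,56,-1)
river: ρ → (-1,56,35)
river: ρ → (35,14,-22)
river: ρ → (-22,30,27)
river: ρ → (27,24,-25)
river: ρ → (-25,26,26)
ρ-cycle length = 10 (tail of 0 descent steps not counted)

10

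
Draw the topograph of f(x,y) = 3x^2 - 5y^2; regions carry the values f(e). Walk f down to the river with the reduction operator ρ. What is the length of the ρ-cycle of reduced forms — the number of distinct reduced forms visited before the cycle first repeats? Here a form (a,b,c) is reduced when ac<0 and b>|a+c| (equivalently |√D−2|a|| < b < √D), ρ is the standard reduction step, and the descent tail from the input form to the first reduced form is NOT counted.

D = 60, ⌊√D⌋ = 7
descent: ρ → (-5,0,3)
descent: ρ → (3,6,-2)  [lands on river]
river: ρ → (-2,6,3)
ρ-cycle length = 2 (tail of 2 descent steps not counted)

2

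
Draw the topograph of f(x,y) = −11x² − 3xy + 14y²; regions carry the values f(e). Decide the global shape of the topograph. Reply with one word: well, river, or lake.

D = b²−4ac = (-3)² − 4·(-11)·14 = 625
D = 25² is a perfect square ⇒ form factors over ℤ ⇒ lakes

lake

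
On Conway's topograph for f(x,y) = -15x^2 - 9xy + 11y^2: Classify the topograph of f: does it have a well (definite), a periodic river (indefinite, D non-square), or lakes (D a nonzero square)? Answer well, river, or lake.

D = b²−4ac = (-9)² − 4·(-15)·11 = 741
D > 0 non-square ⇒ indefinite ⇒ periodic river

river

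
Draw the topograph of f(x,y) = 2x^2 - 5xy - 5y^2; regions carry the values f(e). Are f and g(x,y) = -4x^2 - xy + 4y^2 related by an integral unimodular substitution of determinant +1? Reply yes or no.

D₁ = 65, D₂ = 65
river cycle of f (length 6): (-5, 5, 2), (2, 7, -2), (-2, 5, 5), (5, 5, -2), (-2, 7, 2), (2, 5, -5)
river cycle of g (length 6): (4, 1, -4), (-4, 7, 1), (1, 7, -4), (-4, 1, 4), (4, 7, -1), (-1, 7, 4)
cycles differ ⇒ inequivalent

no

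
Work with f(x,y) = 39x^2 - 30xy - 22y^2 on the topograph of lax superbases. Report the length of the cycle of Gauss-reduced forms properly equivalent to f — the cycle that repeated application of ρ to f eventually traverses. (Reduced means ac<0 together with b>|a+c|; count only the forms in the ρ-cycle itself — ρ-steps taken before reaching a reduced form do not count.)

D = 4332, ⌊√D⌋ = 65
descent: ρ → (-22,30,39)  [lands on river]
river: ρ → (39,48,-13)
river: ρ → (-13,56,23)
river: ρ → (23,36,-33)
river: ρ → (-33,30,26)
river: ρ → (26,22,-37)
river: ρ → (-37,52,11)
river: ρ → (11,58,-22)
ρ-cycle length = 8 (tail of 1 descent step not counted)

8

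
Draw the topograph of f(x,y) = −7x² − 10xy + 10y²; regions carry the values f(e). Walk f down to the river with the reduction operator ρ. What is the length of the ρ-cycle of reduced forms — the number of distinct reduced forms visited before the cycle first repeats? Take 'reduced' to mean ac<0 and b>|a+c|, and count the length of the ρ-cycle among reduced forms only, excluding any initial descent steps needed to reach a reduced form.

D = 380, ⌊√D⌋ = 19
descent: ρ → (10,10,-7)  [lands on river]
river: ρ → (-7,18,2)
river: ρ → (2,18,-7)
river: ρ → (-7,10,10)
ρ-cycle length = 4 (tail of 1 descent step not counted)

4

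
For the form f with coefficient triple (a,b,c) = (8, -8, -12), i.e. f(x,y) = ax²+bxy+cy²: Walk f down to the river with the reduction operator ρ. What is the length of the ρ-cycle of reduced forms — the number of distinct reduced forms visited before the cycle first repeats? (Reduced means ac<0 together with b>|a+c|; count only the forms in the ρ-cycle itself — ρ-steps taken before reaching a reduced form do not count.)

D = 448, ⌊√D⌋ = 21
descent: ρ → (-12,8,8)  [lands on river]
river: ρ → (8,8,-12)
river: ρ → (-12,16,4)
river: ρ → (4,16,-12)
ρ-cycle length = 4 (tail of 1 descent step not counted)

4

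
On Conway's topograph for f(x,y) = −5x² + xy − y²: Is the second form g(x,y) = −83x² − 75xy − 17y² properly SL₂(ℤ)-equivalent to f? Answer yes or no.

D₁ = -19, D₂ = -19
f is negative-definite; reduce −f:
−f: flip: (5,-1,1)→(1,1,5)
−f: reduced (well bottom): (1,1,5) with a≤c, −a<b≤a
flip sign back: reduced form of f is (-1,-1,-5)
g is negative-definite; reduce −g:
−g: flip: (83,75,17)→(17,-75,83)
−g: translate: b→-7 (≡-75 mod 34), so (17,-75,83)→(17,-7,1)
−g: flip: (17,-7,1)→(1,7,17)
−g: translate: b→1 (≡7 mod 2), so (1,7,17)→(1,1,5)
−g: reduced (well bottom): (1,1,5) with a≤c, −a<b≤a
flip sign back: reduced form of g is (-1,-1,-5)
reduced forms (-1, -1, -5) vs (-1, -1, -5) ⇒ equivalent

yes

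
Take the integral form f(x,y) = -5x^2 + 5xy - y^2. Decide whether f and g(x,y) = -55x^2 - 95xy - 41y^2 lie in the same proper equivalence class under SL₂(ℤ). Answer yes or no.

D₁ = 5, D₂ = 5
river cycle of f (length 2): (-1, 1, 1), (1, 1, -1)
river cycle of g (length 2): (-1, 1, 1), (1, 1, -1)
cycles coincide ⇒ equivalent

yes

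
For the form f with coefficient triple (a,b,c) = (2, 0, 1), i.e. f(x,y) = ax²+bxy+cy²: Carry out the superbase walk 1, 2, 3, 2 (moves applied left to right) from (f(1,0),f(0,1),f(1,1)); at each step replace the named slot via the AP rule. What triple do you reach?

start (2,1,3) = (f(1,0),f(0,1),f(1,1))
replace slot 1: 2·(1+3) − 2 = 6 → (6,1,3)
replace slot 2: 2·(6+3) − 1 = 17 → (6,17,3)
replace slot 3: 2·(6+17) − 3 = 43 → (6,17,43)
replace slot 2: 2·(6+43) − 17 = 81 → (6,81,43)

6,81,43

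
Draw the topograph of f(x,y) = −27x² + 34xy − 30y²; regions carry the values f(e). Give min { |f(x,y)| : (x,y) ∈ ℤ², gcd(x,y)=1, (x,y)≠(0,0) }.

translate: b→20 (≡-34 mod 54), so (27,-34,30)→(27,20,23)
flip: (27,20,23)→(23,-20,27)
reduced (well bottom): (23,-20,27) with a≤c, −a<b≤a
well minimum |f| = |-23| = 23 (negative-definite)

23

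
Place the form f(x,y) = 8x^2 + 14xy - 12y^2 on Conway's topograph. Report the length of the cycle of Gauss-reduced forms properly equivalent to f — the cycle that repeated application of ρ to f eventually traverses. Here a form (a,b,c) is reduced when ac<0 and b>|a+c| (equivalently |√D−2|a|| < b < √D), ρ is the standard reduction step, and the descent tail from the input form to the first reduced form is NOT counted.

D = 580, ⌊√D⌋ = 24
river: ρ → (-12,10,10)
river: ρ → (10,10,-12)
river: ρ → (-12,14,8)
river: ρ → (8,18,-8)
river: ρ → (-8,14,12)
river: ρ → (12,10,-10)
river: ρ → (-10,10,12)
river: ρ → (12,14,-8)
river: ρ → (-8,18,8)
river: ρ → (8,14,-12)
ρ-cycle length = 10 (tail of 0 descent steps not counted)

10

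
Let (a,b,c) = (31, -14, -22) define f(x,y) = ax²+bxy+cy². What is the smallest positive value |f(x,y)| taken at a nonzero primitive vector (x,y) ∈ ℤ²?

descent: ρ → (-22,14,31)  [lands on river]
river: ρ → (31,48,-5)
river: ρ → (-5,52,11)
river: ρ → (11,36,-37)
river: ρ → (-37,38,10)
river: ρ → (10,42,-29)
river: ρ → (-29,16,23)
river: ρ → (23,30,-22)
closes: descent 1, river 8
min |a| on river = 5

5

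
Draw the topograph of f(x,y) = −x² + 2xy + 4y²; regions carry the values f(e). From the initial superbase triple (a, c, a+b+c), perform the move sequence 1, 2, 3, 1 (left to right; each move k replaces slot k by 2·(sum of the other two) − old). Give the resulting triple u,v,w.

start (-1,4,5) = (f(1,0),f(0,1),f(1,1))
replace slot 1: 2·(4+5) − (-1) = 19 → (19,4,5)
replace slot 2: 2·(19+5) − 4 = 44 → (19,44,5)
replace slot 3: 2·(19+44) − 5 = 121 → (19,44,121)
replace slot 1: 2·(44+121) − 19 = 311 → (311,44,121)

311,44,121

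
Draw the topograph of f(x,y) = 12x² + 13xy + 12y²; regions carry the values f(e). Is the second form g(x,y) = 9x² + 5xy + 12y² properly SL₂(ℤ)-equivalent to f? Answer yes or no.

D₁ = -407, D₂ = -407
f: translate: b→-11 (≡13 mod 24), so (12,13,12)→(12,-11,11)
f: flip: (12,-11,11)→(11,11,12)
f: reduced (well bottom): (11,11,12) with a≤c, −a<b≤a
g: reduced (well bottom): (9,5,12) with a≤c, −a<b≤a
reduced forms (11, 11, 12) vs (9, 5, 12) ⇒ inequivalent

no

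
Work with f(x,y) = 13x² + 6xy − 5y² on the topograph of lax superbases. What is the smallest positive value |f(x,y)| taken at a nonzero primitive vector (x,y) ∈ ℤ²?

descent: ρ → (-5,14,5)  [lands on river]
river: ρ → (5,16,-2)
river: ρ → (-2,16,5)
river: ρ → (5,14,-5)
river: ρ → (-5,16,2)
river: ρ → (2,16,-5)
closes: descent 1, river 6
min |a| on river = 2

2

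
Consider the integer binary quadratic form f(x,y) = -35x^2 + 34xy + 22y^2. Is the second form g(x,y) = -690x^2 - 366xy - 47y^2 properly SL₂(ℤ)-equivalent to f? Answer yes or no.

D₁ = 4236, D₂ = 4236
river cycle of f (length 22): (22, 54, -15), (-15, 36, 49), (49, 62, -2), (-2, 62, 49), (49, 36, -15), (-15, 54, 22), (22, 34, -35), (-35, 36, 21), (21, 48, -23), (-23, 44, 25), … (12 more)
river cycle of g (length 22): (22, 54, -15), (-15, 36, 49), (49, 62, -2), (-2, 62, 49), (49, 36, -15), (-15, 54, 22), (22, 34, -35), (-35, 36, 21), (21, 48, -23), (-23, 44, 25), … (12 more)
cycles coincide ⇒ equivalent

yes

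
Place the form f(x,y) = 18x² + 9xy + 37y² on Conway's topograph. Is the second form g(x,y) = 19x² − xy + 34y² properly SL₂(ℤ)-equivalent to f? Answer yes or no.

D₁ = -2583, D₂ = -2583
f: reduced (well bottom): (18,9,37) with a≤c, −a<b≤a
g: reduced (well bottom): (19,-1,34) with a≤c, −a<b≤a
reduced forms (18, 9, 37) vs (19, -1, 34) ⇒ inequivalent

no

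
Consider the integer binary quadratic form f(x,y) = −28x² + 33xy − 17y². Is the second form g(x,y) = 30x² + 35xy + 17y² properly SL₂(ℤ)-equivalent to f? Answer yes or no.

D₁ = -815, D₂ = -815
f is negative-definite; reduce −f:
−f: translate: b→23 (≡-33 mod 56), so (28,-33,17)→(28,23,12)
−f: flip: (28,23,12)→(12,-23,28)
−f: translate: b→1 (≡-23 mod 24), so (12,-23,28)→(12,1,17)
−f: reduced (well bottom): (12,1,17) with a≤c, −a<b≤a
flip sign back: reduced form of f is (-12,-1,-17)
g: translate: b→-25 (≡35 mod 60), so (30,35,17)→(30,-25,12)
g: flip: (30,-25,12)→(12,25,30)
g: translate: b→1 (≡25 mod 24), so (12,25,30)→(12,1,17)
g: reduced (well bottom): (12,1,17) with a≤c, −a<b≤a
reduced forms (-12, -1, -17) vs (12, 1, 17) ⇒ inequivalent

no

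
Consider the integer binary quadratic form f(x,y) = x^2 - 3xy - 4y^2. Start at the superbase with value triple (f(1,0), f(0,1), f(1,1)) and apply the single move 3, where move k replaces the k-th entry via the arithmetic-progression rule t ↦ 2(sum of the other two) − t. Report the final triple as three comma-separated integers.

start (1,-4,-6) = (f(1,0),f(0,1),f(1,1))
replace slot 3: 2·(1+(-4)) − (-6) = 0 → (1,-4,0)

1,-4,0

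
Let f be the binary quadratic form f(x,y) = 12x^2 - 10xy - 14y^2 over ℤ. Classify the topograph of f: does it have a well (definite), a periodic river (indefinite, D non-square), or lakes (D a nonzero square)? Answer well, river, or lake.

D = b²−4ac = (-10)² − 4·12·(-14) = 772
D > 0 non-square ⇒ indefinite ⇒ periodic river

river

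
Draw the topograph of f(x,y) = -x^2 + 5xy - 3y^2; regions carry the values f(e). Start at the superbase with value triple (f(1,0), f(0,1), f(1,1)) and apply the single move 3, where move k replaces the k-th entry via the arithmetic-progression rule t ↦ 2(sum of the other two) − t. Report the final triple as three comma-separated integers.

start (-1,-3,1) = (f(1,0),f(0,1),f(1,1))
replace slot 3: 2·((-1)+(-3)) − 1 = -9 → (-1,-3,-9)

-1,-3,-9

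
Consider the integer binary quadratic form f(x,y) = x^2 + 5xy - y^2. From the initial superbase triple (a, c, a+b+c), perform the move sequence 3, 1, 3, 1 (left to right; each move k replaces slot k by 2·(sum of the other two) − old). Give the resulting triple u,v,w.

start (1,-1,5) = (f(1,0),f(0,1),f(1,1))
replace slot 3: 2·(1+(-1)) − 5 = -5 → (1,-1,-5)
replace slot 1: 2·((-1)+(-5)) − 1 = -13 → (-13,-1,-5)
replace slot 3: 2·((-13)+(-1)) − (-5) = -23 → (-13,-1,-23)
replace slot 1: 2·((-1)+(-23)) − (-13) = -35 → (-35,-1,-23)

-35,-1,-23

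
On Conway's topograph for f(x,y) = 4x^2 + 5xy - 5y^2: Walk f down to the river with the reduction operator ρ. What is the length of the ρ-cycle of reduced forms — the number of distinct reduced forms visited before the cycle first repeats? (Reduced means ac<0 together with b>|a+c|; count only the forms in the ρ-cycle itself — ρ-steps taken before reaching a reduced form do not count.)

D = 105, ⌊√D⌋ = 10
river: ρ → (-5,5,4)
river: ρ → (4,3,-6)
river: ρ → (-6,9,1)
river: ρ → (1,9,-6)
river: ρ → (-6,3,4)
river: ρ → (4,5,-5)
ρ-cycle length = 6 (tail of 0 descent steps not counted)

6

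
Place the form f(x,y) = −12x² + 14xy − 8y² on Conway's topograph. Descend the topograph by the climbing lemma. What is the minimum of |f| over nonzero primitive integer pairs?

translate: b→10 (≡-14 mod 24), so (12,-14,8)→(12,10,6)
flip: (12,10,6)→(6,-10,12)
translate: b→2 (≡-10 mod 12), so (6,-10,12)→(6,2,8)
reduced (well bottom): (6,2,8) with a≤c, −a<b≤a
well minimum |f| = |-6| = 6 (negative-definite)

6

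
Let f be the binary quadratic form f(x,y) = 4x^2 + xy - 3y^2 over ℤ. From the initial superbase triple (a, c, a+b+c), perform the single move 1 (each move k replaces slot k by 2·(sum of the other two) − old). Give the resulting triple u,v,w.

start (4,-3,2) = (f(1,0),f(0,1),f(1,1))
replace slot 1: 2·((-3)+2) − 4 = -6 → (-6,-3,2)

-6,-3,2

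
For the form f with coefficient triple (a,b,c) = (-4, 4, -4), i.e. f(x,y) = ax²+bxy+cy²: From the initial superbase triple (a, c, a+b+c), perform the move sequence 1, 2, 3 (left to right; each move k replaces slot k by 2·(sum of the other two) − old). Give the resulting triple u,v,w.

start (-4,-4,-4) = (f(1,0),f(0,1),f(1,1))
replace slot 1: 2·((-4)+(-4)) − (-4) = -12 → (-12,-4,-4)
replace slot 2: 2·((-12)+(-4)) − (-4) = -28 → (-12,-28,-4)
replace slot 3: 2·((-12)+(-28)) − (-4) = -76 → (-12,-28,-76)

-12,-28,-76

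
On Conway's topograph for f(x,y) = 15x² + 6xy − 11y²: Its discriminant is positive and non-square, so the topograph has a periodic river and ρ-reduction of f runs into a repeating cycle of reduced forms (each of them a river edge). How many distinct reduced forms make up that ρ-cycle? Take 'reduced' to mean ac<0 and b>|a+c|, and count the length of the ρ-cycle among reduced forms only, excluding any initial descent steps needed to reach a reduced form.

D = 696, ⌊√D⌋ = 26
river: ρ → (-11,16,10)
river: ρ → (10,24,-3)
river: ρ → (-3,24,10)
river: ρ → (10,16,-11)
river: ρ → (-11,6,15)
river: ρ → (15,24,-2)
river: ρ → (-2,24,15)
river: ρ → (15,6,-11)
ρ-cycle length = 8 (tail of 0 descent steps not counted)

8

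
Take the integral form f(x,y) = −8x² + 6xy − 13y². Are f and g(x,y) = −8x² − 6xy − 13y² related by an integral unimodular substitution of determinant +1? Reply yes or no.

D₁ = -380, D₂ = -380
f is negative-definite; reduce −f:
−f: reduced (well bottom): (8,-6,13) with a≤c, −a<b≤a
flip sign back: reduced form of f is (-8,6,-13)
g is negative-definite; reduce −g:
−g: reduced (well bottom): (8,6,13) with a≤c, −a<b≤a
flip sign back: reduced form of g is (-8,-6,-13)
reduced forms (-8, 6, -13) vs (-8, -6, -13) ⇒ inequivalent

no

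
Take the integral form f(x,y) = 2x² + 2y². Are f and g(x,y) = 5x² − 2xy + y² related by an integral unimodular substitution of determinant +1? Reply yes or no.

D₁ = -16, D₂ = -16
f: reduced (well bottom): (2,0,2) with a≤c, −a<b≤a
g: flip: (5,-2,1)→(1,2,5)
g: translate: b→0 (≡2 mod 2), so (1,2,5)→(1,0,4)
g: reduced (well bottom): (1,0,4) with a≤c, −a<b≤a
reduced forms (2, 0, 2) vs (1, 0, 4) ⇒ inequivalent

no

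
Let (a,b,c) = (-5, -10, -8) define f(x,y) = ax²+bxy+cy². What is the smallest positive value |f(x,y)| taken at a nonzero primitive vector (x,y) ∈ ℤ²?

translate: b→0 (≡10 mod 10), so (5,10,8)→(5,0,3)
flip: (5,0,3)→(3,0,5)
reduced (well bottom): (3,0,5) with a≤c, −a<b≤a
well minimum |f| = |-3| = 3 (negative-definite)

3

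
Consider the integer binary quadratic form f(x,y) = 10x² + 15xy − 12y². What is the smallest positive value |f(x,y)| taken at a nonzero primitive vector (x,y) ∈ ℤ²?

river: ρ → (-12,9,13)
river: ρ → (13,17,-8)
river: ρ → (-8,15,15)
river: ρ → (15,15,-8)
river: ρ → (-8,17,13)
river: ρ → (13,9,-12)
river: ρ → (-12,15,10)
river: ρ → (10,25,-2)
river: ρ → (-2,23,22)
river: ρ → (22,21,-3)
river: ρ → (-3,21,22)
river: ρ → (22,23,-2)
river: ρ → (-2,25,10)
river: ρ → (10,15,-12)
closes: descent 0, river 14
min |a| on river = 2

2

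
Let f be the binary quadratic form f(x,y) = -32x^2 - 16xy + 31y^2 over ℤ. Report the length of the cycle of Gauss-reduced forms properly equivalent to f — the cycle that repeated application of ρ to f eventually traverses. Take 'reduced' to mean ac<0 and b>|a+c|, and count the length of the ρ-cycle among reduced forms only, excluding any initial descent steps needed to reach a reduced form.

D = 4224, ⌊√D⌋ = 64
descent: ρ → (31,16,-32)  [lands on river]
river: ρ → (-32,48,15)
river: ρ → (15,42,-41)
river: ρ → (-41,40,16)
river: ρ → (16,56,-17)
river: ρ → (-17,46,31)
ρ-cycle length = 6 (tail of 1 descent step not counted)

6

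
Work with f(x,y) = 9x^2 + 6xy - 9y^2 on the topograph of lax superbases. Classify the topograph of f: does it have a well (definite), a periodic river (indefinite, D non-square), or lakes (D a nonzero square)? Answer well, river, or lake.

D = b²−4ac = 6² − 4·9·(-9) = 360
D > 0 non-square ⇒ indefinite ⇒ periodic river

river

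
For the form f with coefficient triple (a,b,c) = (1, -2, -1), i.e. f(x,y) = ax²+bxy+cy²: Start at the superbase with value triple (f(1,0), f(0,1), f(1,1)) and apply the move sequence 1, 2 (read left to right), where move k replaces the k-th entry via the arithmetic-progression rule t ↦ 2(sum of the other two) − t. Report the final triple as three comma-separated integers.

start (1,-1,-2) = (f(1,0),f(0,1),f(1,1))
replace slot 1: 2·((-1)+(-2)) − 1 = -7 → (-7,-1,-2)
replace slot 2: 2·((-7)+(-2)) − (-1) = -17 → (-7,-17,-2)

-7,-17,-2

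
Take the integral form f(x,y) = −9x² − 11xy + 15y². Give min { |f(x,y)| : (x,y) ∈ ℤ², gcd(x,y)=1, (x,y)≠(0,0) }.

descent: ρ → (15,11,-9)  [lands on river]
river: ρ → (-9,25,1)
river: ρ → (1,25,-9)
river: ρ → (-9,11,15)
river: ρ → (15,19,-5)
river: ρ → (-5,21,11)
river: ρ → (11,23,-3)
river: ρ → (-3,25,3)
river: ρ → (3,23,-11)
river: ρ → (-11,21,5)
river: ρ → (5,19,-15)
river: ρ → (-15,11,9)
river: ρ → (9,25,-1)
river: ρ → (-1,25,9)
river: ρ → (9,11,-15)
river: ρ → (-15,19,5)
river: ρ → (5,21,-11)
river: ρ → (-11,23,3)
river: ρ → (3,25,-3)
river: ρ → (-3,23,11)
river: ρ → (11,21,-5)
river: ρ → (-5,19,15)
closes: descent 1, river 22
min |a| on river = 1

1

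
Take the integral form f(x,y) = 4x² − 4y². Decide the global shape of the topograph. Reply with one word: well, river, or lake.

D = b²−4ac = 0² − 4·4·(-4) = 64
D = 8² is a perfect square ⇒ form factors over ℤ ⇒ lakes

lake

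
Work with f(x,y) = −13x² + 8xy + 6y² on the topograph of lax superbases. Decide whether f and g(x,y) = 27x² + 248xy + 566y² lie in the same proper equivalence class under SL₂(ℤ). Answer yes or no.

D₁ = 376, D₂ = 376
river cycle of f (length 16): (6, 16, -5), (-5, 14, 9), (9, 4, -10), (-10, 16, 3), (3, 14, -15), (-15, 16, 2), (2, 16, -15), (-15, 14, 3), (3, 16, -10), (-10, 4, 9), … (6 more)
river cycle of g (length 16): (1, 18, -13), (-13, 8, 6), (6, 16, -5), (-5, 14, 9), (9, 4, -10), (-10, 16, 3), (3, 14, -15), (-15, 16, 2), (2, 16, -15), (-15, 14, 3), … (6 more)
cycles coincide ⇒ equivalent

yes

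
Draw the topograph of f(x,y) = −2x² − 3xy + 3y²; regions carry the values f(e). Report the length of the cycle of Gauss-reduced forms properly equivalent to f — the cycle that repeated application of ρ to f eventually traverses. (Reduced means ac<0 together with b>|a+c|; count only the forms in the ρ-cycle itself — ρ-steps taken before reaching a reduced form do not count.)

D = 33, ⌊√D⌋ = 5
descent: ρ → (3,3,-2)  [lands on river]
river: ρ → (-2,5,1)
river: ρ → (1,5,-2)
river: ρ → (-2,3,3)
ρ-cycle length = 4 (tail of 1 descent step not counted)

4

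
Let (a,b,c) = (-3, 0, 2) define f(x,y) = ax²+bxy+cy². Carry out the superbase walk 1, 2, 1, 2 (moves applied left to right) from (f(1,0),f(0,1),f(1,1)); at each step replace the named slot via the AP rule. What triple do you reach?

start (-3,2,-1) = (f(1,0),f(0,1),f(1,1))
replace slot 1: 2·(2+(-1)) − (-3) = 5 → (5,2,-1)
replace slot 2: 2·(5+(-1)) − 2 = 6 → (5,6,-1)
replace slot 1: 2·(6+(-1)) − 5 = 5 → (5,6,-1)
replace slot 2: 2·(5+(-1)) − 6 = 2 → (5,2,-1)

5,2,-1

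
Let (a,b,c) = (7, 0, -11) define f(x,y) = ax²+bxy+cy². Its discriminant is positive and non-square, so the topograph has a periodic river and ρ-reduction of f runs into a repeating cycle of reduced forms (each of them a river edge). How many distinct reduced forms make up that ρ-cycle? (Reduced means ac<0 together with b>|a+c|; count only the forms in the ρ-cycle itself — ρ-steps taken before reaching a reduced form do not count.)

D = 308, ⌊√D⌋ = 17
descent: ρ → (-11,0,7)
descent: ρ → (7,14,-4)  [lands on river]
river: ρ → (-4,10,13)
river: ρ → (13,16,-1)
river: ρ → (-1,16,13)
river: ρ → (13,10,-4)
river: ρ → (-4,14,7)
ρ-cycle length = 6 (tail of 2 descent steps not counted)

6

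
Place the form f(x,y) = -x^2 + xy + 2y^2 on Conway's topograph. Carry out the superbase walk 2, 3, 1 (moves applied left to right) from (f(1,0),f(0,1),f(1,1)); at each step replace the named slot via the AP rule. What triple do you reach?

start (-1,2,2) = (f(1,0),f(0,1),f(1,1))
replace slot 2: 2·((-1)+2) − 2 = 0 → (-1,0,2)
replace slot 3: 2·((-1)+0) − 2 = -4 → (-1,0,-4)
replace slot 1: 2·(0+(-4)) − (-1) = -7 → (-7,0,-4)

-7,0,-4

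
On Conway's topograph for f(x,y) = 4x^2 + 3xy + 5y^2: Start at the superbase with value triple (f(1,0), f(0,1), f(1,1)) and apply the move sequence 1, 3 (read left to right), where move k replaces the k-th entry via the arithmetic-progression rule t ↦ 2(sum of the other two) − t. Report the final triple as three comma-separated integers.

start (4,5,12) = (f(1,0),f(0,1),f(1,1))
replace slot 1: 2·(5+12) − 4 = 30 → (30,5,12)
replace slot 3: 2·(30+5) − 12 = 58 → (30,5,58)

30,5,58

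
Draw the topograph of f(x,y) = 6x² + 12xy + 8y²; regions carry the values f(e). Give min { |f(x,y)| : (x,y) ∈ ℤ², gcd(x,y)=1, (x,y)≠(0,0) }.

translate: b→0 (≡12 mod 12), so (6,12,8)→(6,0,2)
flip: (6,0,2)→(2,0,6)
reduced (well bottom): (2,0,6) with a≤c, −a<b≤a
well minimum = a = 2

2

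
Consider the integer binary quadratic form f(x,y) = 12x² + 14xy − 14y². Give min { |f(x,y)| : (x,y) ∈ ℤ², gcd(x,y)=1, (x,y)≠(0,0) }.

river: ρ → (-14,14,12)
river: ρ → (12,10,-16)
river: ρ → (-16,22,6)
river: ρ → (6,26,-8)
river: ρ → (-8,22,12)
river: ρ → (12,26,-4)
river: ρ → (-4,22,24)
river: ρ → (24,26,-2)
river: ρ → (-2,26,24)
river: ρ → (24,22,-4)
river: ρ → (-4,26,12)
river: ρ → (12,22,-8)
river: ρ → (-8,26,6)
river: ρ → (6,22,-16)
river: ρ → (-16,10,12)
river: ρ → (12,14,-14)
closes: descent 0, river 16
min |a| on river = 2

2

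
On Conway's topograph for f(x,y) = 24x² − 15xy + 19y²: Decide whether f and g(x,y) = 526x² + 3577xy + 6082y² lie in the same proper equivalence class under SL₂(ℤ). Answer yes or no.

D₁ = -1599, D₂ = -1599
f: flip: (24,-15,19)→(19,15,24)
f: reduced (well bottom): (19,15,24) with a≤c, −a<b≤a
g: translate: b→421 (≡3577 mod 1052), so (526,3577,6082)→(526,421,85)
g: flip: (526,421,85)→(85,-421,526)
g: translate: b→-81 (≡-421 mod 170), so (85,-421,526)→(85,-81,24)
g: flip: (85,-81,24)→(24,81,85)
g: translate: b→-15 (≡81 mod 48), so (24,81,85)→(24,-15,19)
g: flip: (24,-15,19)→(19,15,24)
g: reduced (well bottom): (19,15,24) with a≤c, −a<b≤a
reduced forms (19, 15, 24) vs (19, 15, 24) ⇒ equivalent

yes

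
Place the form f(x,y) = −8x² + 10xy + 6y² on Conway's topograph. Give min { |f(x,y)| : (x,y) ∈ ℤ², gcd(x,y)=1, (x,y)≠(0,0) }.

river: ρ → (6,14,-4)
river: ρ → (-4,10,12)
river: ρ → (12,14,-2)
river: ρ → (-2,14,12)
river: ρ → (12,10,-4)
river: ρ → (-4,14,6)
river: ρ → (6,10,-8)
river: ρ → (-8,6,8)
river: ρ → (8,10,-6)
river: ρ → (-6,14,4)
river: ρ → (4,10,-12)
river: ρ → (-12,14,2)
river: ρ → (2,14,-12)
river: ρ → (-12,10,4)
river: ρ → (4,14,-6)
river: ρ → (-6,10,8)
river: ρ → (8,6,-8)
river: ρ → (-8,10,6)
closes: descent 0, river 18
min |a| on river = 2

2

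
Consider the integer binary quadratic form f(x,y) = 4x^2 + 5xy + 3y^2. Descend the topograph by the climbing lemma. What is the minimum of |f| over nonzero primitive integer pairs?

translate: b→-3 (≡5 mod 8), so (4,5,3)→(4,-3,2)
flip: (4,-3,2)→(2,3,4)
translate: b→-1 (≡3 mod 4), so (2,3,4)→(2,-1,3)
reduced (well bottom): (2,-1,3) with a≤c, −a<b≤a
well minimum = a = 2

2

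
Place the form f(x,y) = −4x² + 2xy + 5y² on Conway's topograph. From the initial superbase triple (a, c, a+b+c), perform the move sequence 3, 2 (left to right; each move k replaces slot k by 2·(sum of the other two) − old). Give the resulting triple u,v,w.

start (-4,5,3) = (f(1,0),f(0,1),f(1,1))
replace slot 3: 2·((-4)+5) − 3 = -1 → (-4,5,-1)
replace slot 2: 2·((-4)+(-1)) − 5 = -15 → (-4,-15,-1)

-4,-15,-1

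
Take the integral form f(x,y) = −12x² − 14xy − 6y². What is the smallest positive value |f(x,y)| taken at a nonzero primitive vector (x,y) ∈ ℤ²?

translate: b→-10 (≡14 mod 24), so (12,14,6)→(12,-10,4)
flip: (12,-10,4)→(4,10,12)
translate: b→2 (≡10 mod 8), so (4,10,12)→(4,2,6)
reduced (well bottom): (4,2,6) with a≤c, −a<b≤a
well minimum |f| = |-4| = 4 (negative-definite)

4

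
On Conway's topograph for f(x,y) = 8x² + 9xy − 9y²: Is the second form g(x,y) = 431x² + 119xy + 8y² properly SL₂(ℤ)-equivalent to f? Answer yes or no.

D₁ = 369, D₂ = 369
river cycle of f (length 16): (-9, 9, 8), (8, 7, -10), (-10, 13, 5), (5, 17, -4), (-4, 15, 9), (9, 3, -10), (-10, 17, 2), (2, 19, -1), (-1, 19, 2), (2, 17, -10), … (6 more)
river cycle of g (length 16): (8, 9, -9), (-9, 9, 8), (8, 7, -10), (-10, 13, 5), (5, 17, -4), (-4, 15, 9), (9, 3, -10), (-10, 17, 2), (2, 19, -1), (-1, 19, 2), … (6 more)
cycles coincide ⇒ equivalent

yes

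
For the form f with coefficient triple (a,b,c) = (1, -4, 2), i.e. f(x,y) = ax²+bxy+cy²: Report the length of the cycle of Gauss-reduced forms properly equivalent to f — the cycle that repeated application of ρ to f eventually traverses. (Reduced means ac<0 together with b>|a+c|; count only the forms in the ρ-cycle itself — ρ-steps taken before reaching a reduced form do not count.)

D = 8, ⌊√D⌋ = 2
descent: ρ → (2,0,-1)
descent: ρ → (-1,2,1)  [lands on river]
river: ρ → (1,2,-1)
ρ-cycle length = 2 (tail of 2 descent steps not counted)

2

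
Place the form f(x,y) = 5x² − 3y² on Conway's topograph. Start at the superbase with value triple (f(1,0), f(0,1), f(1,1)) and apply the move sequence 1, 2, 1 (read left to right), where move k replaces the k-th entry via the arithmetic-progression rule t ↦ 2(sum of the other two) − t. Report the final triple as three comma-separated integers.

start (5,-3,2) = (f(1,0),f(0,1),f(1,1))
replace slot 1: 2·((-3)+2) − 5 = -7 → (-7,-3,2)
replace slot 2: 2·((-7)+2) − (-3) = -7 → (-7,-7,2)
replace slot 1: 2·((-7)+2) − (-7) = -3 → (-3,-7,2)

-3,-7,2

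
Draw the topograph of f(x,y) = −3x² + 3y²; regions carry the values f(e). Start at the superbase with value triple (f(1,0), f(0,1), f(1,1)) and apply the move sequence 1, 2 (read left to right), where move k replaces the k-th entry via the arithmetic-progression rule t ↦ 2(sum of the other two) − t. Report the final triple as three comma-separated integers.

start (-3,3,0) = (f(1,0),f(0,1),f(1,1))
replace slot 1: 2·(3+0) − (-3) = 9 → (9,3,0)
replace slot 2: 2·(9+0) − 3 = 15 → (9,15,0)

9,15,0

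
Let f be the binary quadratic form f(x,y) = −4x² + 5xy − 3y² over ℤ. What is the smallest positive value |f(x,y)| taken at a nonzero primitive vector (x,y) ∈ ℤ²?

translate: b→3 (≡-5 mod 8), so (4,-5,3)→(4,3,2)
flip: (4,3,2)→(2,-3,4)
translate: b→1 (≡-3 mod 4), so (2,-3,4)→(2,1,3)
reduced (well bottom): (2,1,3) with a≤c, −a<b≤a
well minimum |f| = |-2| = 2 (negative-definite)

2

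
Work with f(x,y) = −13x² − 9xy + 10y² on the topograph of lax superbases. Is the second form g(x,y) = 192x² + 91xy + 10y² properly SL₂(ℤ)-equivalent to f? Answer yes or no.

D₁ = 601, D₂ = 601
river cycle of f (length 66): (10, 9, -13), (-13, 17, 6), (6, 19, -10), (-10, 21, 4), (4, 19, -15), (-15, 11, 8), (8, 21, -5), (-5, 19, 12), (12, 5, -12), (-12, 19, 5), … (56 more)
river cycle of g (length 66): (10, 9, -13), (-13, 17, 6), (6, 19, -10), (-10, 21, 4), (4, 19, -15), (-15, 11, 8), (8, 21, -5), (-5, 19, 12), (12, 5, -12), (-12, 19, 5), … (56 more)
cycles coincide ⇒ equivalent

yes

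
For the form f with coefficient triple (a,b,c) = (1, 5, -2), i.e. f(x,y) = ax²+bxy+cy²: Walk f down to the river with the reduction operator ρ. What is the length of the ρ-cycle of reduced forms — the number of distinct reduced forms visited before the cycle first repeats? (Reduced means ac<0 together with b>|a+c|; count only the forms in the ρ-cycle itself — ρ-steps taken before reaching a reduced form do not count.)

D = 33, ⌊√D⌋ = 5
river: ρ → (-2,3,3)
river: ρ → (3,3,-2)
river: ρ → (-2,5,1)
river: ρ → (1,5,-2)
ρ-cycle length = 4 (tail of 0 descent steps not counted)

4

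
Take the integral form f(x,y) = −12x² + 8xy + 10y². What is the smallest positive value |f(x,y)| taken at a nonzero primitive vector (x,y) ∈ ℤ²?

river: ρ → (10,12,-10)
river: ρ → (-10,8,12)
river: ρ → (12,16,-6)
river: ρ → (-6,20,6)
river: ρ → (6,16,-12)
river: ρ → (-12,8,10)
closes: descent 0, river 6
min |a| on river = 6

6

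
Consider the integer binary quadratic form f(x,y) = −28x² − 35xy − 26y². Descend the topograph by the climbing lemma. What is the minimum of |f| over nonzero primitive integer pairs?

translate: b→-21 (≡35 mod 56), so (28,35,26)→(28,-21,19)
flip: (28,-21,19)→(19,21,28)
translate: b→-17 (≡21 mod 38), so (19,21,28)→(19,-17,26)
reduced (well bottom): (19,-17,26) with a≤c, −a<b≤a
well minimum |f| = |-19| = 19 (negative-definite)

19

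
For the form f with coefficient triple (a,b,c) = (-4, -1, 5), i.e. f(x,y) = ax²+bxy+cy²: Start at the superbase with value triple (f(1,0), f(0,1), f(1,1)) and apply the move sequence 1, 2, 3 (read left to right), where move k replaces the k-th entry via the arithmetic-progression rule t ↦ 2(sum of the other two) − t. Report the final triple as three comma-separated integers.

start (-4,5,0) = (f(1,0),f(0,1),f(1,1))
replace slot 1: 2·(5+0) − (-4) = 14 → (14,5,0)
replace slot 2: 2·(14+0) − 5 = 23 → (14,23,0)
replace slot 3: 2·(14+23) − 0 = 74 → (14,23,74)

14,23,74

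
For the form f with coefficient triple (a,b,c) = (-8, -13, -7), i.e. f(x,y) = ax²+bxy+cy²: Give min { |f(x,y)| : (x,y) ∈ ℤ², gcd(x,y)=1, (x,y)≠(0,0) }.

translate: b→-3 (≡13 mod 16), so (8,13,7)→(8,-3,2)
flip: (8,-3,2)→(2,3,8)
translate: b→-1 (≡3 mod 4), so (2,3,8)→(2,-1,7)
reduced (well bottom): (2,-1,7) with a≤c, −a<b≤a
well minimum |f| = |-2| = 2 (negative-definite)

2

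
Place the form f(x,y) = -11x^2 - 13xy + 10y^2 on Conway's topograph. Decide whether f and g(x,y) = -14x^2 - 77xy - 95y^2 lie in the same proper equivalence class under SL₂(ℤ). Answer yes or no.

D₁ = 609, D₂ = 609
river cycle of f (length 16): (10, 13, -11), (-11, 9, 12), (12, 15, -8), (-8, 17, 10), (10, 23, -2), (-2, 21, 21), (21, 21, -2), (-2, 23, 10), (10, 17, -8), (-8, 15, 12), … (6 more)
river cycle of g (length 16): (-14, 7, 10), (10, 13, -11), (-11, 9, 12), (12, 15, -8), (-8, 17, 10), (10, 23, -2), (-2, 21, 21), (21, 21, -2), (-2, 23, 10), (10, 17, -8), … (6 more)
cycles coincide ⇒ equivalent

yes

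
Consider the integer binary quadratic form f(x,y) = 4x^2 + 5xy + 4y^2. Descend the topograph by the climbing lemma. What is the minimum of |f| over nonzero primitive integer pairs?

translate: b→-3 (≡5 mod 8), so (4,5,4)→(4,-3,3)
flip: (4,-3,3)→(3,3,4)
reduced (well bottom): (3,3,4) with a≤c, −a<b≤a
well minimum = a = 3

3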